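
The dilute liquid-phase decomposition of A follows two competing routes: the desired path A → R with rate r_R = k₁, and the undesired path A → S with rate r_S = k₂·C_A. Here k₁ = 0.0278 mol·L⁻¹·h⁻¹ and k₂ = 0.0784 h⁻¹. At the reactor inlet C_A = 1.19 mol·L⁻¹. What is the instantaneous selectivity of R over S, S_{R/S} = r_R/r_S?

S_{R/S} = r_R/r_S = (k₁)/(k₂·C_A) = (k₁/k₂)·C_A⁻¹.
= (0.0278) / (0.0784×1.190) = 0.02780/0.09330 = 0.298.
The undesired path is higher order in A, so low C_A (CSTR or dilute feed) favours R.

0.298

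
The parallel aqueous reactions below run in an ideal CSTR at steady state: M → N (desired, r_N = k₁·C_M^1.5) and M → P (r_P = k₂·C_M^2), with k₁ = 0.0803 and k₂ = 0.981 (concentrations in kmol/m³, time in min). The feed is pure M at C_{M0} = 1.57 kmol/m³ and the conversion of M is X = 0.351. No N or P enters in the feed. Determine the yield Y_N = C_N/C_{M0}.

0.0263

Exit C_M = C_{M0}(1−X) = 1.57×0.649 = 1.019 kmol/m³.
Rates in a CSTR are evaluated at the outlet concentration: r_N = 0.0803×1.019^1.5 = 0.08259, r_P = 0.981×1.019^2 = 1.018.
Fraction of consumed M going to N: r_N/(r_N+r_P) = 0.07501.
C_N = 0.07501·C_{M0}·X = 0.07501×1.57×0.351 = 0.0413 kmol/m³; Y_N = C_N/C_{M0} = 0.0263.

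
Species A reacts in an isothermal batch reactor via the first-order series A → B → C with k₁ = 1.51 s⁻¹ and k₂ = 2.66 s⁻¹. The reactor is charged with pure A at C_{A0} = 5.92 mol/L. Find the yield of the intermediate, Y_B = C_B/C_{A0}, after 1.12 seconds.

0.175

For first-order series with pure A initially, C_B(t) = k₁C_{A0}/(k₂−k₁)·(e^(−k₁t) − e^(−k₂t)).
e^(−k₁t) = e^(−1.51×1.12) = e^(−1.691) = 0.1843; e^(−k₂t) = e^(−2.979) = 0.05083.
C_B = 1.51×5.92/(2.66−1.51) × (0.1843−0.05083) = 7.773×0.1335 = 1.037 mol/L.
Y_B = C_B/C_{A0} = 1.037/5.92 = 0.175.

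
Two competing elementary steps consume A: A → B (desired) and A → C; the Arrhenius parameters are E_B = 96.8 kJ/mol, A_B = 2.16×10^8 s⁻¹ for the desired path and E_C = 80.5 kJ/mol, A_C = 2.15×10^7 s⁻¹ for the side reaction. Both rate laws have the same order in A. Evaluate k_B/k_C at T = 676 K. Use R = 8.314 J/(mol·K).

0.553

With equal orders, S_{B/C} = k_B/k_C = (A_B/A_C)·exp[(E_C−E_B)/(RT)].
(E_C−E_B)/(RT) = (80.5−96.8)×10³/(8.314×676) = -16300/5620 = -2.900.
k_B/k_C = (2.16×10^8/2.15×10^7)·exp(-2.900) = 10.05 × 0.05501 = 0.553.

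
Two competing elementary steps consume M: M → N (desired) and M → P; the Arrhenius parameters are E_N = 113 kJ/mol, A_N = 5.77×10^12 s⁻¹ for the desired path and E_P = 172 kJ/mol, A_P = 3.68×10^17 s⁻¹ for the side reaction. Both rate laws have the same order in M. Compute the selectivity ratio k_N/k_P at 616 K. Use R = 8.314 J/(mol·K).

With equal orders, S_{N/P} = k_N/k_P = (A_N/A_P)·exp[(E_P−E_N)/(RT)].
(E_P−E_N)/(RT) = (172−113)×10³/(8.314×616) = 59000/5121 = 11.52.
k_N/k_P = (5.77×10^12/3.68×10^17)·exp(11.52) = 1.568×10^-5 × 1.007×10^5 = 1.58.
Since E_N < E_P, lowering the temperature improves selectivity toward N.

1.58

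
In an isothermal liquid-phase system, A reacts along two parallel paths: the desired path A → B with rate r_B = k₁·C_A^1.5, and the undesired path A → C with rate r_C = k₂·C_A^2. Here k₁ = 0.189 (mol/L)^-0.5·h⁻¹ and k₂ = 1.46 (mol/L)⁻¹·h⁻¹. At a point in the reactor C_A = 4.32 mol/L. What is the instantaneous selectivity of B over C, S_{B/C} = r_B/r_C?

0.0623

S_{B/C} = r_B/r_C = (k₁·C_A^1.5)/(k₂·C_A^2) = (k₁/k₂)·C_A^-0.5.
= (0.189×4.320^1.5) / (1.46×4.320^2) = 1.697/27.25 = 0.0623.
The undesired path is higher order in A, so low C_A (CSTR or dilute feed) favours B.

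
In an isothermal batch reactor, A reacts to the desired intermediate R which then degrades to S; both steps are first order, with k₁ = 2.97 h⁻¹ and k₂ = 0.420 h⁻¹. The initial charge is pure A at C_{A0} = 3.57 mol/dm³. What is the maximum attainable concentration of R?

2.59 mol/dm³

For a first-order series the maximum intermediate yield is C_{R,max}/C_{A0} = (k₁/k₂)^[k₂/(k₂−k₁)].
= (2.97/0.420)^(0.420/(0.420−2.97)) = (7.071)^(-0.1647) = 0.7246.
C_{R,max} = 0.7246×3.57 = 2.59 mol/dm³.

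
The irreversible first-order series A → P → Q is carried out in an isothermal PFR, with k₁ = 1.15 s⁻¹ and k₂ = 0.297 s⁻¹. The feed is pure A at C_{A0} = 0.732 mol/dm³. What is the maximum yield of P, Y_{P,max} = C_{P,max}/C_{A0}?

For a first-order series the maximum intermediate yield is C_{P,max}/C_{A0} = (k₁/k₂)^[k₂/(k₂−k₁)].
= (1.15/0.297)^(0.297/(0.297−1.15)) = (3.872)^(-0.3482) = 0.6241.

0.624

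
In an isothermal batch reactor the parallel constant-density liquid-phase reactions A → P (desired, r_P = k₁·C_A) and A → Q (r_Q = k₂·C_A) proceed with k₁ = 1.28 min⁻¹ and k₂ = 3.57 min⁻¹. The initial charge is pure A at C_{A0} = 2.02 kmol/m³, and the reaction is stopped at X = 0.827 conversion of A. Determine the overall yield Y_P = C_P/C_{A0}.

C_A = C_{A0}(1−X) = 0.3495 kmol/m³.
Both paths are first order in A, so the instantaneous fraction to P is constant: dC_P/d(−C_A) = k₁/(k₁+k₂) = 0.2639.
C_P = 0.2639·(C_{A0}−C_A) = 0.2639×1.671 = 0.441 kmol/m³.
Y_P = C_P/C_{A0} = 0.4409/2.02 = 0.218.

0.218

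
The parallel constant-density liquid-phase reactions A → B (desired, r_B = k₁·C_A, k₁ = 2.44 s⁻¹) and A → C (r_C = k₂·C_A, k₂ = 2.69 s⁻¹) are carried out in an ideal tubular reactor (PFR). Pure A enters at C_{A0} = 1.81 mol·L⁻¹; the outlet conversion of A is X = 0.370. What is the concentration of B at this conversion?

C_A = C_{A0}(1−X) = 1.140 mol·L⁻¹.
Both paths are first order in A, so the instantaneous fraction to B is constant: dC_B/d(−C_A) = k₁/(k₁+k₂) = 0.4756.
C_B = 0.4756·(C_{A0}−C_A) = 0.4756×0.6697 = 0.319 mol·L⁻¹.

0.319 mol·L⁻¹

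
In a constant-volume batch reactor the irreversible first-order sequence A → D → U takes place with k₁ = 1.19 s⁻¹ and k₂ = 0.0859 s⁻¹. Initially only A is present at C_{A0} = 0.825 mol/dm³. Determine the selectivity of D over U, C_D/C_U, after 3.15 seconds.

The intermediate concentration in a first-order A→B→C sequence is C_D = k₁C_{A0}(e^(−k₁t) − e^(−k₂t))/(k₂−k₁).
e^(−k₁t) = e^(−1.19×3.15) = e^(−3.748) = 0.02355; e^(−k₂t) = e^(−0.2706) = 0.7629.
C_D = 1.19×0.825/(0.0859−1.19) × (0.02355−0.7629) = (-0.8892)×(-0.7394) = 0.6574 mol/dm³.
C_A = C_{A0}e^(−k₁t) = 0.01943 mol/dm³, so C_U = C_{A0}−C_A−C_D = 0.1481 mol/dm³; C_D/C_U = 4.44.

4.44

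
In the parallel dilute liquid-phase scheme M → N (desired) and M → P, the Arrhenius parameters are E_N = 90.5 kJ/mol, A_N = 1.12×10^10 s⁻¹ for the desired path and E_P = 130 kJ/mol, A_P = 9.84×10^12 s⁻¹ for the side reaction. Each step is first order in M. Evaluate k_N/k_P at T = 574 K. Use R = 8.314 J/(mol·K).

With equal orders, S_{N/P} = k_N/k_P = (A_N/A_P)·exp[(E_P−E_N)/(RT)].
(E_P−E_N)/(RT) = (130−90.5)×10³/(8.314×574) = 39500/4772 = 8.277.
k_N/k_P = (1.12×10^10/9.84×10^12)·exp(8.277) = 0.001138 × 3933 = 4.48.
Since E_N < E_P, lowering the temperature improves selectivity toward N.

4.48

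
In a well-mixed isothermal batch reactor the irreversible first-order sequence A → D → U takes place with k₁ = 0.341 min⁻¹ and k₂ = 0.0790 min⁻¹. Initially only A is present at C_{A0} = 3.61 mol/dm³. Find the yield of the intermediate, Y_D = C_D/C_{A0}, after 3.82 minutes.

0.609

Solving the coupled first-order balances gives C_D(t) = [k₁/(k₂−k₁)]·C_{A0}·(e^(−k₁t) − e^(−k₂t)).
e^(−k₁t) = e^(−0.341×3.82) = e^(−1.303) = 0.2718; e^(−k₂t) = e^(−0.3018) = 0.7395.
C_D = 0.341×3.61/(0.0790−0.341) × (0.2718−0.7395) = (-4.699)×(-0.4677) = 2.197 mol/dm³.
Y_D = C_D/C_{A0} = 2.197/3.61 = 0.609.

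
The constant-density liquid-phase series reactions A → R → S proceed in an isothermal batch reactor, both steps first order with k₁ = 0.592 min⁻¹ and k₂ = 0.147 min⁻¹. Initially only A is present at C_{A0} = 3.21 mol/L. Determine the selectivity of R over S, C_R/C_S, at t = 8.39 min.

For first-order series with pure A initially, C_R(t) = k₁C_{A0}/(k₂−k₁)·(e^(−k₁t) − e^(−k₂t)).
e^(−k₁t) = e^(−0.592×8.39) = e^(−4.967) = 0.006965; e^(−k₂t) = e^(−1.233) = 0.2913.
C_R = 0.592×3.21/(0.147−0.592) × (0.006965−0.2913) = (-4.270)×(-0.2844) = 1.214 mol/L.
C_A = C_{A0}e^(−k₁t) = 0.02236 mol/L, so C_S = C_{A0}−C_A−C_R = 1.973 mol/L; C_R/C_S = 0.615.

0.615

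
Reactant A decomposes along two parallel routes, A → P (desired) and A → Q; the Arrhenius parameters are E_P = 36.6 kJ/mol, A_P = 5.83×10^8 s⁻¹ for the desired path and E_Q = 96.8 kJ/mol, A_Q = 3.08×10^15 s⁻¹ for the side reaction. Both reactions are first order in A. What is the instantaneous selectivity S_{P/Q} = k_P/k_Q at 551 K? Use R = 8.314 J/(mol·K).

k_P/k_Q = (A_P/A_Q)·exp[−(E_P−E_Q)/(RT)] = (A_P/A_Q)·exp[(E_Q−E_P)/(RT)].
(E_Q−E_P)/(RT) = (96.8−36.6)×10³/(8.314×551) = 60200/4581 = 13.14.
k_P/k_Q = (5.83×10^8/3.08×10^15)·exp(13.14) = 1.893×10^-7 × 5.095×10^5 = 0.0964.
Since E_P < E_Q, lowering the temperature improves selectivity toward P.

0.0964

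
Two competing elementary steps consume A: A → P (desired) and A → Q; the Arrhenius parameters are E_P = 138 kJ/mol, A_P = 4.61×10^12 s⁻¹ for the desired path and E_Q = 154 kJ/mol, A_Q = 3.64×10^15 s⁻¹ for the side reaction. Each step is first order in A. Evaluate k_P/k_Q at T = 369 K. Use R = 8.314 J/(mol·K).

k_P/k_Q = (A_P/A_Q)·exp[−(E_P−E_Q)/(RT)] = (A_P/A_Q)·exp[(E_Q−E_P)/(RT)].
(E_Q−E_P)/(RT) = (154−138)×10³/(8.314×369) = 16000/3068 = 5.215.
k_P/k_Q = (4.61×10^12/3.64×10^15)·exp(5.215) = 0.001266 × 184.1 = 0.233.
Since E_P < E_Q, lowering the temperature improves selectivity toward P.

0.233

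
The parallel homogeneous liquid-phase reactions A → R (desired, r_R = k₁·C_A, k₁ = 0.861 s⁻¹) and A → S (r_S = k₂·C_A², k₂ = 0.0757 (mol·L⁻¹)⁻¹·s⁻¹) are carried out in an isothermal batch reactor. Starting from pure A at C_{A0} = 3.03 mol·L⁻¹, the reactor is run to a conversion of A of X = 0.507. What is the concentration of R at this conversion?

C_A = C_{A0}(1−X) = 1.494 mol·L⁻¹.
Along a PFR/batch, dC_R/dC_A = −r_R/(r_R+r_S) = −k₁/(k₁+k₂·C_A).
Integrating from C_{A0} to C_A: C_R = (0.861/0.0757)·ln[(0.861+0.0757·3.03)/(0.861+0.0757·1.49)] = 11.37·ln(1.090/0.9741) = 1.283 mol·L⁻¹.

1.28 mol·L⁻¹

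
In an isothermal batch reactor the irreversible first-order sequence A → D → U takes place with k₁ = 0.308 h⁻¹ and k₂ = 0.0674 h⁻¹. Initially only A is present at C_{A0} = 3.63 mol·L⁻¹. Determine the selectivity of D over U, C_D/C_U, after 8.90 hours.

For first-order series with pure A initially, C_D(t) = k₁C_{A0}/(k₂−k₁)·(e^(−k₁t) − e^(−k₂t)).
e^(−k₁t) = e^(−0.308×8.90) = e^(−2.741) = 0.06449; e^(−k₂t) = e^(−0.5999) = 0.5489.
C_D = 0.308×3.63/(0.0674−0.308) × (0.06449−0.5489) = (-4.647)×(-0.4844) = 2.251 mol·L⁻¹.
C_A = C_{A0}e^(−k₁t) = 0.2341 mol·L⁻¹, so C_U = C_{A0}−C_A−C_D = 1.145 mol·L⁻¹; C_D/C_U = 1.97.

1.97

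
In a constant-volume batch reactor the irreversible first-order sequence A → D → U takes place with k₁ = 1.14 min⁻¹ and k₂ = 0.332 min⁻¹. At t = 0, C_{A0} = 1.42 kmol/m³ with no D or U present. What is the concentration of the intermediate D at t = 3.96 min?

0.516 kmol/m³

The intermediate concentration in a first-order A→B→C sequence is C_D = k₁C_{A0}(e^(−k₁t) − e^(−k₂t))/(k₂−k₁).
e^(−k₁t) = e^(−1.14×3.96) = e^(−4.514) = 0.01095; e^(−k₂t) = e^(−1.315) = 0.2685.
C_D = 1.14×1.42/(0.332−1.14) × (0.01095−0.2685) = (-2.003)×(-0.2576) = 0.5161 kmol/m³.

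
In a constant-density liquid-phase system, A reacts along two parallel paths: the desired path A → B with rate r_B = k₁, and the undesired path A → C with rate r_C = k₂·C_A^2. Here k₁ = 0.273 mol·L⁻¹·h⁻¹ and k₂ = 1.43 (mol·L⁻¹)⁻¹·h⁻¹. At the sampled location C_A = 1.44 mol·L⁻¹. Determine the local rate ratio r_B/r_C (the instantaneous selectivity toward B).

0.0921

S_{B/C} = r_B/r_C = (k₁)/(k₂·C_A^2) = (k₁/k₂)·C_A^-2.
= (0.273) / (1.43×1.440^2) = 0.2730/2.965 = 0.0921.
The undesired path is higher order in A, so low C_A (CSTR or dilute feed) favours B.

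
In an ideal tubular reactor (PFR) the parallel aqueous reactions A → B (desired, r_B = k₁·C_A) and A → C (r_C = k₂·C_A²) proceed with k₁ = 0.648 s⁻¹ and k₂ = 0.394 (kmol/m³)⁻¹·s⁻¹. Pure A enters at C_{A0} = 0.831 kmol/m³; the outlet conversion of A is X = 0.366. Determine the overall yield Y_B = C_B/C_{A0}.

C_A = C_{A0}(1−X) = 0.5269 kmol/m³.
Along a PFR/batch, dC_B/dC_A = −r_B/(r_B+r_C) = −k₁/(k₁+k₂·C_A).
Integrating from C_{A0} to C_A: C_B = (0.648/0.394)·ln[(0.648+0.394·0.831)/(0.648+0.394·0.527)] = 1.645·ln(0.9754/0.8556) = 0.2156 kmol/m³.
Y_B = C_B/C_{A0} = 0.2156/0.831 = 0.259.

0.259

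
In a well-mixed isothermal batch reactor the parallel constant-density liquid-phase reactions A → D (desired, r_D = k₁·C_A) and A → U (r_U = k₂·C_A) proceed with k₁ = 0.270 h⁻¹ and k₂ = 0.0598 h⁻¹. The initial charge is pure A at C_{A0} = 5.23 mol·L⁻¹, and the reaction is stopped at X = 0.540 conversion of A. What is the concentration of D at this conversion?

2.31 mol·L⁻¹

C_A = C_{A0}(1−X) = 2.406 mol·L⁻¹.
Both paths are first order in A, so the instantaneous fraction to D is constant: dC_D/d(−C_A) = k₁/(k₁+k₂) = 0.8187.
C_D = 0.8187·(C_{A0}−C_A) = 0.8187×2.824 = 2.31 mol·L⁻¹.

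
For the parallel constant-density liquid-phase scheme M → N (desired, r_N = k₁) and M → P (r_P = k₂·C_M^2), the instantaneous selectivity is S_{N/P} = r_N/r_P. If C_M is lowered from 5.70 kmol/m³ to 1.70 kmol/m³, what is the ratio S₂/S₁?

S_{N/P} = (k₁/k₂)·C_M^-2, so S₂/S₁ = (C_{M,2}/C_{M,1})^-2.
= (1.70/5.70)^(-2) = (0.2982)^(-2) = 11.2.

11.2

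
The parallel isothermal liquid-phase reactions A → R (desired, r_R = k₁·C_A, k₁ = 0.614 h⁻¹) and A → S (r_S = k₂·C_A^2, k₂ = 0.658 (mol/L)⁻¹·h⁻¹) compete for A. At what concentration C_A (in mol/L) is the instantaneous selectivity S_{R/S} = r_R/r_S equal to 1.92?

0.486 mol/L

S_{R/S} = (k₁/k₂)·C_A⁻¹ ⇒ C_A = (S·k₂/k₁)^(-1).
= (1.92×0.658/0.614)^(-1) = (2.058)^(-1) = 0.486 mol/L.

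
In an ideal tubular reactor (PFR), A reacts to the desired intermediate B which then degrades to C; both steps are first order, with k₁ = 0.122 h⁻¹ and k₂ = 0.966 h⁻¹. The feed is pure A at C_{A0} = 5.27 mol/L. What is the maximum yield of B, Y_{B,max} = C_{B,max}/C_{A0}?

For a first-order series the maximum intermediate yield is C_{B,max}/C_{A0} = (k₁/k₂)^[k₂/(k₂−k₁)].
= (0.122/0.966)^(0.966/(0.966−0.122)) = (0.1263)^(1.145) = 0.09365.

0.0936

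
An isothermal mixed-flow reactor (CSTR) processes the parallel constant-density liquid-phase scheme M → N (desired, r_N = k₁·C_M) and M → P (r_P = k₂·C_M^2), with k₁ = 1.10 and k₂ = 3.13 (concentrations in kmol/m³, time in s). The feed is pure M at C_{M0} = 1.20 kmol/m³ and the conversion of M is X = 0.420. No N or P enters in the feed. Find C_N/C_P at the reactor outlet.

Exit C_M = C_{M0}(1−X) = 1.20×0.580 = 0.6960 kmol/m³.
In a CSTR the entire volume is at exit conditions, so r_N = 1.10×0.6960 = 0.7656 and r_P = 3.13×0.6960^2 = 1.516.
Overall selectivity = C_N/C_P = r_Nτ/(r_Pτ) = r_N/r_P = 0.505.

0.505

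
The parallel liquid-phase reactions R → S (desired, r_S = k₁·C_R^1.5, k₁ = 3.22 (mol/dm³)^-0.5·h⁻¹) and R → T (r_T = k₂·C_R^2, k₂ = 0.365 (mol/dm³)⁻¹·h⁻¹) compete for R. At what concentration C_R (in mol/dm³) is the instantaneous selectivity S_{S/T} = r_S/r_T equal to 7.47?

S_{S/T} = (k₁/k₂)·C_R^-0.5 ⇒ C_R = (S·k₂/k₁)^(-2).
= (7.47×0.365/3.22)^(-2) = (0.8468)^(-2) = 1.39 mol/dm³.

1.39 mol/dm³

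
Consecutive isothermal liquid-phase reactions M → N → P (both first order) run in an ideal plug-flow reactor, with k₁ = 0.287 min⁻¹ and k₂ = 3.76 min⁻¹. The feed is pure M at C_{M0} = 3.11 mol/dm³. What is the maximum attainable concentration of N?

For a first-order series the maximum intermediate yield is C_{N,max}/C_{M0} = (k₁/k₂)^[k₂/(k₂−k₁)].
= (0.287/3.76)^(3.76/(3.76−0.287)) = (0.07633)^(1.083) = 0.06171.
C_{N,max} = 0.06171×3.11 = 0.192 mol/dm³.

0.192 mol/dm³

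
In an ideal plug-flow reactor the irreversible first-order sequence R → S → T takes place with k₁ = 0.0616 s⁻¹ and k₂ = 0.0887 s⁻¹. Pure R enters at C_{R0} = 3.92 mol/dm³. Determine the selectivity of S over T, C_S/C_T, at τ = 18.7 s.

0.717

Solving the coupled first-order balances gives C_S(τ) = [k₁/(k₂−k₁)]·C_{R0}·(e^(−k₁τ) − e^(−k₂τ)).
e^(−k₁τ) = e^(−0.0616×18.7) = e^(−1.152) = 0.3160; e^(−k₂τ) = e^(−1.659) = 0.1904.
C_S = 0.0616×3.92/(0.0887−0.0616) × (0.3160−0.1904) = 8.910×0.1256 = 1.120 mol/dm³.
C_R = C_{R0}e^(−k₁τ) = 1.239 mol/dm³, so C_T = C_{R0}−C_R−C_S = 1.562 mol/dm³; C_S/C_T = 0.717.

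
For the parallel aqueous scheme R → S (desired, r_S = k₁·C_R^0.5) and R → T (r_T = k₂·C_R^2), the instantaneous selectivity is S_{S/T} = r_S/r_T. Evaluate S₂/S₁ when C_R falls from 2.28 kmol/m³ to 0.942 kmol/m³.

S_{S/T} = (k₁/k₂)·C_R^-1.5, so S₂/S₁ = (C_{R,2}/C_{R,1})^-1.5.
= (0.942/2.28)^(-1.5) = (0.4132)^(-1.5) = 3.77.
Selectivity toward S rises as C_R falls — low-concentration operation is favoured.

3.77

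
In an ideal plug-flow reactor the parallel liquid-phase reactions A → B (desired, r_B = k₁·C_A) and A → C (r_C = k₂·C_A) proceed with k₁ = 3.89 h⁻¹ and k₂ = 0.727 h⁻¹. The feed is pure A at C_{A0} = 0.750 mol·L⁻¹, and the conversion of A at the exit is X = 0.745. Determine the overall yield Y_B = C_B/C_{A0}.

0.628

C_A = C_{A0}(1−X) = 0.1913 mol·L⁻¹.
Both paths are first order in A, so the instantaneous fraction to B is constant: dC_B/d(−C_A) = k₁/(k₁+k₂) = 0.8425.
C_B = 0.8425·(C_{A0}−C_A) = 0.8425×0.5587 = 0.471 mol·L⁻¹.
Y_B = C_B/C_{A0} = 0.4708/0.750 = 0.628.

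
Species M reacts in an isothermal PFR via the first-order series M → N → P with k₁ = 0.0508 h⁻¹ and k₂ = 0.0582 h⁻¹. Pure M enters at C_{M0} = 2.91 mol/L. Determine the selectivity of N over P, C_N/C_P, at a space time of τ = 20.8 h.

Solving the coupled first-order balances gives C_N(τ) = [k₁/(k₂−k₁)]·C_{M0}·(e^(−k₁τ) − e^(−k₂τ)).
e^(−k₁τ) = e^(−0.0508×20.8) = e^(−1.057) = 0.3476; e^(−k₂τ) = e^(−1.211) = 0.2980.
C_N = 0.0508×2.91/(0.0582−0.0508) × (0.3476−0.2980) = 19.98×0.04959 = 0.9907 mol/L.
C_M = C_{M0}e^(−k₁τ) = 1.012 mol/L, so C_P = C_{M0}−C_M−C_N = 0.9077 mol/L; C_N/C_P = 1.09.

1.09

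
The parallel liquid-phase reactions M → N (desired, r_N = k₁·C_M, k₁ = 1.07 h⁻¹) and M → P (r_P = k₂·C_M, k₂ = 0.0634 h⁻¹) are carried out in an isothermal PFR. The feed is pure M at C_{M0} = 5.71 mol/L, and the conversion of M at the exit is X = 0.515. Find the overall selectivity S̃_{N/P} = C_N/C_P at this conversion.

C_M = C_{M0}(1−X) = 2.769 mol/L.
Both paths are first order in M, so the instantaneous fraction to N is constant: dC_N/d(−C_M) = k₁/(k₁+k₂) = 0.9441.
C_N = 0.9441·(C_{M0}−C_M) = 0.9441×2.941 = 2.78 mol/L.
C_P = (C_{M0}−C_M)−C_N = 0.1645 mol/L; S̃_{N/P} = 2.776/0.1645 = 16.9.

16.9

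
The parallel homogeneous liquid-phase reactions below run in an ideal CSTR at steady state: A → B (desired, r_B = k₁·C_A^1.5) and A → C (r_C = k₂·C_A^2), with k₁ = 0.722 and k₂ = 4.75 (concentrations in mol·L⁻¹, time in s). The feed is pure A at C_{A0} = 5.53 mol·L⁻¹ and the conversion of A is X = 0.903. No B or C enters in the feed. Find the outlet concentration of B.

Exit C_A = C_{A0}(1−X) = 5.53×0.0970 = 0.5364 mol·L⁻¹.
A CSTR operates uniformly at the exit composition, giving r_B = 0.2836 and r_C = 1.367 (each k·C_A^n at C_A = 0.5364).
Fraction of consumed A going to B: r_B/(r_B+r_C) = 0.1719.
C_B = 0.1719·C_{A0}·X = 0.1719×5.53×0.903 = 0.858 mol·L⁻¹.

0.858 mol·L⁻¹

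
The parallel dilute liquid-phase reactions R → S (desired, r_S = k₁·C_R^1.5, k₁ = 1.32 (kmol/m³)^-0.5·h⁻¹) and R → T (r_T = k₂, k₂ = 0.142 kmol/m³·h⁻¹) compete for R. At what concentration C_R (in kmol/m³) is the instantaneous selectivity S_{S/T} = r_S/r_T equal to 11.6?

S_{S/T} = (k₁/k₂)·C_R^1.5 ⇒ C_R = (S·k₂/k₁)^(1/1.5).
= (11.6×0.142/1.32)^(0.6667) = (1.248)^(0.6667) = 1.16 kmol/m³.

1.16 kmol/m³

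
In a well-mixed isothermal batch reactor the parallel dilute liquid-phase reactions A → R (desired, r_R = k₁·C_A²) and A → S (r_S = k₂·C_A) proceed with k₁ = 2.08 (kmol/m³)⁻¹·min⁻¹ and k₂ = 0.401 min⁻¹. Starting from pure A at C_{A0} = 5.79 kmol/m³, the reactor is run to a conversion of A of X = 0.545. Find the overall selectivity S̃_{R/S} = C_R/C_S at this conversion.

20.8

C_A = C_{A0}(1−X) = 2.634 kmol/m³.
Along a PFR/batch, dC_S/dC_A = −r_S/(r_R+r_S) = −k₂/(k₂+k₁·C_A).
Integrating from C_{A0} to C_A: C_S = (0.401/2.08)·ln[(0.401+2.08·5.79)/(0.401+2.08·2.63)] = 0.1928·ln(12.44/5.881) = 0.1445 kmol/m³.
Then C_R = (C_{A0}−C_A) − C_S = 3.156 − 0.1445 = 3.011 kmol/m³.
S̃_{R/S} = C_R/C_S = 3.011/0.1445 = 20.8.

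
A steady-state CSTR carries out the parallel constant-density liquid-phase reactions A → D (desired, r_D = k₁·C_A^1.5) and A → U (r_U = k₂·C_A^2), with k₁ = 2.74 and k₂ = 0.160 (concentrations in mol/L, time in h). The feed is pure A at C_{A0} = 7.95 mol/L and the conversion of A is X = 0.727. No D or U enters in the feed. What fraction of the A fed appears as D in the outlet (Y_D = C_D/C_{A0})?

0.669

Exit C_A = C_{A0}(1−X) = 7.95×0.273 = 2.170 mol/L.
Rates in a CSTR are evaluated at the outlet concentration: r_D = 2.74×2.170^1.5 = 8.761, r_U = 0.160×2.170^2 = 0.7537.
Fraction of consumed A going to D: r_D/(r_D+r_U) = 0.9208.
C_D = 0.9208·C_{A0}·X = 0.9208×7.95×0.727 = 5.32 mol/L; Y_D = C_D/C_{A0} = 0.669.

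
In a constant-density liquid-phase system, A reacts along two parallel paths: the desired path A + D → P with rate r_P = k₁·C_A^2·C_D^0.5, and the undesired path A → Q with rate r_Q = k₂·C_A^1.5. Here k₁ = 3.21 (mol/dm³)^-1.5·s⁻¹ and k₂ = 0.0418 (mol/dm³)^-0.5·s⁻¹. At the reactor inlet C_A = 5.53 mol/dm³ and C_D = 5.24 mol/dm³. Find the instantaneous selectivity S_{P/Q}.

413

S_{P/Q} = r_P/r_Q = (k₁·C_A^2·C_D^0.5)/(k₂·C_A^1.5) = (k₁/k₂)·C_A^0.5·C_D^0.5.
= (3.21×5.530^2×5.240^0.5) / (0.0418×5.530^1.5) = 224.7/0.5436 = 413.
Since the desired path is higher order in A, keeping C_A high (PFR or concentrated feed) favours P.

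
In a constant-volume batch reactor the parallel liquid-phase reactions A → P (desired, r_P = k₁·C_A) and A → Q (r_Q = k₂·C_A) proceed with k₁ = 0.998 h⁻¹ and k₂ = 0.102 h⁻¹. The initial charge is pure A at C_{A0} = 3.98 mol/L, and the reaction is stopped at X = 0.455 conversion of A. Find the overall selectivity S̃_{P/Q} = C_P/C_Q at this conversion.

C_A = C_{A0}(1−X) = 2.169 mol/L.
Both paths are first order in A, so the instantaneous fraction to P is constant: dC_P/d(−C_A) = k₁/(k₁+k₂) = 0.9073.
C_P = 0.9073·(C_{A0}−C_A) = 0.9073×1.811 = 1.64 mol/L.
C_Q = (C_{A0}−C_A)−C_P = 0.1679 mol/L; S̃_{P/Q} = 1.643/0.1679 = 9.78.

9.78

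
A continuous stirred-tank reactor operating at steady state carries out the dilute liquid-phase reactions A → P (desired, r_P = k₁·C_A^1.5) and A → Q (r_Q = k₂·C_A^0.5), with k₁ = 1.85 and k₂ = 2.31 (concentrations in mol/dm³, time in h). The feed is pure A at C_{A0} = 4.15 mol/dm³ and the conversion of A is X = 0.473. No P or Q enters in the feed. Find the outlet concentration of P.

Exit C_A = C_{A0}(1−X) = 4.15×0.527 = 2.187 mol/dm³.
In a CSTR the entire volume is at exit conditions, so r_P = 1.85×2.187^1.5 = 5.984 and r_Q = 2.31×2.187^0.5 = 3.416.
Fraction of consumed A going to P: r_P/(r_P+r_Q) = 0.6366.
C_P = 0.6366·C_{A0}·X = 0.6366×4.15×0.473 = 1.25 mol/dm³.

1.25 mol/dm³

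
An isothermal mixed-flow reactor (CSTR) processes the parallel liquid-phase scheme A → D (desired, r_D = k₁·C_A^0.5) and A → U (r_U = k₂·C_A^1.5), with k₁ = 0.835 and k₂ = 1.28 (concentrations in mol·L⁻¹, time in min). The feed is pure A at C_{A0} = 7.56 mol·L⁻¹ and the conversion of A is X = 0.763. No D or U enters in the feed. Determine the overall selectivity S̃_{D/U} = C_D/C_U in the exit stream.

Exit C_A = C_{A0}(1−X) = 7.56×0.237 = 1.792 mol·L⁻¹.
Rates in a CSTR are evaluated at the outlet concentration: r_D = 0.835×1.792^0.5 = 1.118, r_U = 1.28×1.792^1.5 = 3.070.
Overall selectivity = C_D/C_U = r_Dτ/(r_Uτ) = r_D/r_U = 0.364.

0.364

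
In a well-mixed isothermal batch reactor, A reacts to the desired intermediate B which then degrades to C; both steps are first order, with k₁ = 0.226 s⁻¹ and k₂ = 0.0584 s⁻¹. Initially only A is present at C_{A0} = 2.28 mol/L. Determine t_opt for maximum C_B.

8.07 s

The intermediate peaks when r₁ = r₂, i.e. k₁e^(−k₁t) = k₂e^(−k₂t), giving t_opt = ln(k₂/k₁)/(k₂−k₁).
= ln(0.0584/0.226)/(0.0584−0.226) = ln(0.2584)/-0.1676 = -1.353/-0.1676 = 8.07 s.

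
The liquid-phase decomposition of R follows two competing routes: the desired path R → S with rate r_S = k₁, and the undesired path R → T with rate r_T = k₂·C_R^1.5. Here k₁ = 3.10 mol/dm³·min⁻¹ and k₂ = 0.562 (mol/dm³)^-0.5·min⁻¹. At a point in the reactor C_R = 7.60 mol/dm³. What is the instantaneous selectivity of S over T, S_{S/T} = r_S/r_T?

0.263

S_{S/T} = r_S/r_T = (k₁)/(k₂·C_R^1.5) = (k₁/k₂)·C_R^-1.5.
= (3.10) / (0.562×7.600^1.5) = 3.100/11.77 = 0.263.
The undesired path is higher order in R, so low C_R (CSTR or dilute feed) favours S.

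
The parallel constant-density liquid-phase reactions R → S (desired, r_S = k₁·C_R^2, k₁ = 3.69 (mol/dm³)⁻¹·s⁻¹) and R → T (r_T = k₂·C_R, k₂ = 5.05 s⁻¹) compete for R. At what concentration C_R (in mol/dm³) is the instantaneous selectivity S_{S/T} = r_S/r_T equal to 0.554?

S_{S/T} = (k₁/k₂)·C_R ⇒ C_R = S·k₂/k₁.
= 0.554×5.05/3.69 = 0.758 mol/dm³.

0.758 mol/dm³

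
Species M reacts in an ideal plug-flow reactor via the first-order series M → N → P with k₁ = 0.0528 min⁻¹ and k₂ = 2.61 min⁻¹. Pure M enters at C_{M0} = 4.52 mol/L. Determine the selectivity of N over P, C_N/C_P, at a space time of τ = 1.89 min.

The intermediate concentration in a first-order A→B→C sequence is C_N = k₁C_{M0}(e^(−k₁τ) − e^(−k₂τ))/(k₂−k₁).
e^(−k₁τ) = e^(−0.0528×1.89) = e^(−0.09979) = 0.9050; e^(−k₂τ) = e^(−4.933) = 0.007206.
C_N = 0.0528×4.52/(2.61−0.0528) × (0.9050−0.007206) = 0.09333×0.8978 = 0.08379 mol/L.
C_M = C_{M0}e^(−k₁τ) = 4.091 mol/L, so C_P = C_{M0}−C_M−C_N = 0.3455 mol/L; C_N/C_P = 0.243.

0.243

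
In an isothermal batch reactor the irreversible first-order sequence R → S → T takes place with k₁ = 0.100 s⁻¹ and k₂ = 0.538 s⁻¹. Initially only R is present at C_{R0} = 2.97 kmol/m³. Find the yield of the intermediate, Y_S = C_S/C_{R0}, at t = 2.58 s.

0.119

The intermediate concentration in a first-order A→B→C sequence is C_S = k₁C_{R0}(e^(−k₁t) − e^(−k₂t))/(k₂−k₁).
e^(−k₁t) = e^(−0.100×2.58) = e^(−0.2580) = 0.7726; e^(−k₂t) = e^(−1.388) = 0.2496.
C_S = 0.100×2.97/(0.538−0.100) × (0.7726−0.2496) = 0.6781×0.5230 = 0.3547 kmol/m³.
Y_S = C_S/C_{R0} = 0.3547/2.97 = 0.119.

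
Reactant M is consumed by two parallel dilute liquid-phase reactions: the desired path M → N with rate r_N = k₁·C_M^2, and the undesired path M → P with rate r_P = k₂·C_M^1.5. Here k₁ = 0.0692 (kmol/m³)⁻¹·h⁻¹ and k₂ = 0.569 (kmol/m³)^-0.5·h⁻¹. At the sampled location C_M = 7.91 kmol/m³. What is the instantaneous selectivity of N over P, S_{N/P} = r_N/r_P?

0.342

S_{N/P} = r_N/r_P = (k₁·C_M^2)/(k₂·C_M^1.5) = (k₁/k₂)·C_M^0.5.
= (0.0692×7.910^2) / (0.569×7.910^1.5) = 4.330/12.66 = 0.342.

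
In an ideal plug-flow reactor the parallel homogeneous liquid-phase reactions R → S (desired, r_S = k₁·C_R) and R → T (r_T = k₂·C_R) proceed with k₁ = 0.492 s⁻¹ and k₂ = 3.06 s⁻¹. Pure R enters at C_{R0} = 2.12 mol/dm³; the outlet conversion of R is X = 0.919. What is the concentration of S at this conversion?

C_R = C_{R0}(1−X) = 0.1717 mol/dm³.
Both paths are first order in R, so the instantaneous fraction to S is constant: dC_S/d(−C_R) = k₁/(k₁+k₂) = 0.1385.
C_S = 0.1385·(C_{R0}−C_R) = 0.1385×1.948 = 0.270 mol/dm³.

0.270 mol/dm³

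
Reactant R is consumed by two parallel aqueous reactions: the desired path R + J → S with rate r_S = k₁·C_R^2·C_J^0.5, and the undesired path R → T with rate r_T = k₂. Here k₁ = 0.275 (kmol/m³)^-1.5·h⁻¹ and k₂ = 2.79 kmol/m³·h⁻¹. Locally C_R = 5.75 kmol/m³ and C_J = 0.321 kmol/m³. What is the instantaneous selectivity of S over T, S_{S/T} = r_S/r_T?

1.85

S_{S/T} = r_S/r_T = (k₁·C_R^2·C_J^0.5)/(k₂) = (k₁/k₂)·C_R^2·C_J^0.5.
= (0.275×5.750^2×0.3210^0.5) / (2.79) = 5.151/2.790 = 1.85.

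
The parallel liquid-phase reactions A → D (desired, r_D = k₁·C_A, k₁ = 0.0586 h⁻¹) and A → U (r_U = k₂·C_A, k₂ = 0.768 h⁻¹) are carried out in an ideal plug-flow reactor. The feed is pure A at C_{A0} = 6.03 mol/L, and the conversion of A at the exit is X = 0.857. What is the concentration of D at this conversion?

C_A = C_{A0}(1−X) = 0.8623 mol/L.
Both paths are first order in A, so the instantaneous fraction to D is constant: dC_D/d(−C_A) = k₁/(k₁+k₂) = 0.07089.
C_D = 0.07089·(C_{A0}−C_A) = 0.07089×5.168 = 0.366 mol/L.

0.366 mol/L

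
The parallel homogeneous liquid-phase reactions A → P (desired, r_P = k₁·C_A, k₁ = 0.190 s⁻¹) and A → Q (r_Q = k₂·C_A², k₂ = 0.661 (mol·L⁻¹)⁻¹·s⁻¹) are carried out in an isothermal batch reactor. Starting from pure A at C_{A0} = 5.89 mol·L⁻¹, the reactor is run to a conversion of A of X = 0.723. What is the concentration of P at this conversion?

0.336 mol·L⁻¹

C_A = C_{A0}(1−X) = 1.632 mol·L⁻¹.
Along a PFR/batch, dC_P/dC_A = −r_P/(r_P+r_Q) = −k₁/(k₁+k₂·C_A).
Integrating from C_{A0} to C_A: C_P = (0.190/0.661)·ln[(0.190+0.661·5.89)/(0.190+0.661·1.63)] = 0.2874·ln(4.083/1.268) = 0.3361 mol·L⁻¹.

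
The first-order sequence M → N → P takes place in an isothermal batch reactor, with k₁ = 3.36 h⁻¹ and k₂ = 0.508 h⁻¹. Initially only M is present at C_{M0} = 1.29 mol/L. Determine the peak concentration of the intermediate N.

At the optimum, C_{N,max}/C_{M0} = (k₁/k₂)^[k₂/(k₂−k₁)].
= (3.36/0.508)^(0.508/(0.508−3.36)) = (6.614)^(-0.1781) = 0.7143.
C_{N,max} = 0.7143×1.29 = 0.921 mol/L.

0.921 mol/L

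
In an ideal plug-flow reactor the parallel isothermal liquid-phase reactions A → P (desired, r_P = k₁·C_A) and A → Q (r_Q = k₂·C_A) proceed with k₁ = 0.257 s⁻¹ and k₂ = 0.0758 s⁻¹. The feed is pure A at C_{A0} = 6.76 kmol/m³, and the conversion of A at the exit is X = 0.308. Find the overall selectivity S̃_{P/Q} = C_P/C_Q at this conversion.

C_A = C_{A0}(1−X) = 4.678 kmol/m³.
Both paths are first order in A, so the instantaneous fraction to P is constant: dC_P/d(−C_A) = k₁/(k₁+k₂) = 0.7722.
C_P = 0.7722·(C_{A0}−C_A) = 0.7722×2.082 = 1.61 kmol/m³.
C_Q = (C_{A0}−C_A)−C_P = 0.4742 kmol/m³; S̃_{P/Q} = 1.608/0.4742 = 3.39.

3.39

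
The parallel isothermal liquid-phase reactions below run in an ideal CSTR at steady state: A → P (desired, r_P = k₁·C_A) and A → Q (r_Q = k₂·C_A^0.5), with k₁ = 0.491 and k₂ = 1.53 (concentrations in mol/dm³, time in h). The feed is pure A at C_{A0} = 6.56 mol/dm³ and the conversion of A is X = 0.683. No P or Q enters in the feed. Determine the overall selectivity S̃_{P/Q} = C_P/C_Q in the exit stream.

0.463

Exit C_A = C_{A0}(1−X) = 6.56×0.317 = 2.080 mol/dm³.
In a CSTR the entire volume is at exit conditions, so r_P = 0.491×2.080 = 1.021 and r_Q = 1.53×2.080^0.5 = 2.206.
Overall selectivity = C_P/C_Q = r_Pτ/(r_Qτ) = r_P/r_Q = 0.463.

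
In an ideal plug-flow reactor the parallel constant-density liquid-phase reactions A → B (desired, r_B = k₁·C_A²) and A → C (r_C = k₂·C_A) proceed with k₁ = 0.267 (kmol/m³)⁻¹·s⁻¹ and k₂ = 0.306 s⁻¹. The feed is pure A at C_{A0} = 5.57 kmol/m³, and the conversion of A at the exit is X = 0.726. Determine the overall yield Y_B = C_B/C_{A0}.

0.536

C_A = C_{A0}(1−X) = 1.526 kmol/m³.
Along a PFR/batch, dC_C/dC_A = −r_C/(r_B+r_C) = −k₂/(k₂+k₁·C_A).
Integrating from C_{A0} to C_A: C_C = (0.306/0.267)·ln[(0.306+0.267·5.57)/(0.306+0.267·1.53)] = 1.146·ln(1.793/0.7135) = 1.056 kmol/m³.
Then C_B = (C_{A0}−C_A) − C_C = 4.044 − 1.056 = 2.988 kmol/m³.
Y_B = C_B/C_{A0} = 2.988/5.57 = 0.536.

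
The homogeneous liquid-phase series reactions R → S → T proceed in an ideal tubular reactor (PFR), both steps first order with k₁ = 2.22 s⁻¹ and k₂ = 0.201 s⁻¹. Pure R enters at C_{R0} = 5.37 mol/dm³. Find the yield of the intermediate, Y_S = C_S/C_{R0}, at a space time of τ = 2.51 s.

0.660

For first-order series with pure R initially, C_S(τ) = k₁C_{R0}/(k₂−k₁)·(e^(−k₁τ) − e^(−k₂τ)).
e^(−k₁τ) = e^(−2.22×2.51) = e^(−5.572) = 0.003802; e^(−k₂τ) = e^(−0.5045) = 0.6038.
C_S = 2.22×5.37/(0.201−2.22) × (0.003802−0.6038) = (-5.905)×(-0.6000) = 3.543 mol/dm³.
Y_S = C_S/C_{R0} = 3.543/5.37 = 0.660.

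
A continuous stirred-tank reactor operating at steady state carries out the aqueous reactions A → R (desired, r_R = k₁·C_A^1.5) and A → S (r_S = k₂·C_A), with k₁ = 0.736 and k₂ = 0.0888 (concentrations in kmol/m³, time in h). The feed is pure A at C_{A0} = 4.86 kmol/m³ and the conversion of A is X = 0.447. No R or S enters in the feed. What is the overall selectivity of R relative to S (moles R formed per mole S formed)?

Exit C_A = C_{A0}(1−X) = 4.86×0.553 = 2.688 kmol/m³.
Rates in a CSTR are evaluated at the outlet concentration: r_R = 0.736×2.688^1.5 = 3.243, r_S = 0.0888×2.688 = 0.2387.
Overall selectivity = C_R/C_S = r_Rτ/(r_Sτ) = r_R/r_S = 13.6.

13.6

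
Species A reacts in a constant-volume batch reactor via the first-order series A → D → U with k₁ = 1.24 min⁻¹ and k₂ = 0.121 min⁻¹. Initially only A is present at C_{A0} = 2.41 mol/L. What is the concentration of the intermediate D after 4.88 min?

1.47 mol/L

The intermediate concentration in a first-order A→B→C sequence is C_D = k₁C_{A0}(e^(−k₁t) − e^(−k₂t))/(k₂−k₁).
e^(−k₁t) = e^(−1.24×4.88) = e^(−6.051) = 0.002355; e^(−k₂t) = e^(−0.5905) = 0.5541.
C_D = 1.24×2.41/(0.121−1.24) × (0.002355−0.5541) = (-2.671)×(-0.5517) = 1.473 mol/L.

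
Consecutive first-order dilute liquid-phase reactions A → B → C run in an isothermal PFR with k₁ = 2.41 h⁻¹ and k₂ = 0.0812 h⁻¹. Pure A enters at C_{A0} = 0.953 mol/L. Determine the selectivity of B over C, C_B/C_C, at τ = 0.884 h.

Solving the coupled first-order balances gives C_B(τ) = [k₁/(k₂−k₁)]·C_{A0}·(e^(−k₁τ) − e^(−k₂τ)).
e^(−k₁τ) = e^(−2.41×0.884) = e^(−2.130) = 0.1188; e^(−k₂τ) = e^(−0.07178) = 0.9307.
C_B = 2.41×0.953/(0.0812−2.41) × (0.1188−0.9307) = (-0.9862)×(-0.8119) = 0.8008 mol/L.
C_A = C_{A0}e^(−k₁τ) = 0.1132 mol/L, so C_C = C_{A0}−C_A−C_B = 0.03903 mol/L; C_B/C_C = 20.5.

20.5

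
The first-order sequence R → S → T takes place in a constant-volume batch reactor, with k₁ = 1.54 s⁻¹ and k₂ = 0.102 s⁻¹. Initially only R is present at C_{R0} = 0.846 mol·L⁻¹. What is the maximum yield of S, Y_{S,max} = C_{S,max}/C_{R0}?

At the optimum, C_{S,max}/C_{R0} = (k₁/k₂)^[k₂/(k₂−k₁)].
= (1.54/0.102)^(0.102/(0.102−1.54)) = (15.10)^(-0.07093) = 0.8249.

0.825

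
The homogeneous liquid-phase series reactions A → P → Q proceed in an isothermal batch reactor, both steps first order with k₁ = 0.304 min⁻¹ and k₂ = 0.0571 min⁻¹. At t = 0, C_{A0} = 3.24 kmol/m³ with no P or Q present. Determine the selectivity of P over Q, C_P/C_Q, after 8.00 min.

2.79

For first-order series with pure A initially, C_P(t) = k₁C_{A0}/(k₂−k₁)·(e^(−k₁t) − e^(−k₂t)).
e^(−k₁t) = e^(−0.304×8.00) = e^(−2.432) = 0.08786; e^(−k₂t) = e^(−0.4568) = 0.6333.
C_P = 0.304×3.24/(0.0571−0.304) × (0.08786−0.6333) = (-3.989)×(-0.5454) = 2.176 kmol/m³.
C_A = C_{A0}e^(−k₁t) = 0.2847 kmol/m³, so C_Q = C_{A0}−C_A−C_P = 0.7794 kmol/m³; C_P/C_Q = 2.79.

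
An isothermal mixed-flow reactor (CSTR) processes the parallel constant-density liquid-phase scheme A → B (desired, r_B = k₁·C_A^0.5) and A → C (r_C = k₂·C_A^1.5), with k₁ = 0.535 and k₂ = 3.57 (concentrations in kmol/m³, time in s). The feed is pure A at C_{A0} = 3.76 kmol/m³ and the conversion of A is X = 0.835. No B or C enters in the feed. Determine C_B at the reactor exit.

Exit C_A = C_{A0}(1−X) = 3.76×0.165 = 0.6204 kmol/m³.
In a CSTR the entire volume is at exit conditions, so r_B = 0.535×0.6204^0.5 = 0.4214 and r_C = 3.57×0.6204^1.5 = 1.745.
Fraction of consumed A going to B: r_B/(r_B+r_C) = 0.1946.
C_B = 0.1946·C_{A0}·X = 0.1946×3.76×0.835 = 0.611 kmol/m³.

0.611 kmol/m³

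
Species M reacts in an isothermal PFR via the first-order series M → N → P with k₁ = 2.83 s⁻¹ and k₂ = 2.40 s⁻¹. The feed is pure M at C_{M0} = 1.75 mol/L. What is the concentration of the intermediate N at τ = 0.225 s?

Solving the coupled first-order balances gives C_N(τ) = [k₁/(k₂−k₁)]·C_{M0}·(e^(−k₁τ) − e^(−k₂τ)).
e^(−k₁τ) = e^(−2.83×0.225) = e^(−0.6368) = 0.5290; e^(−k₂τ) = e^(−0.5400) = 0.5827.
C_N = 2.83×1.75/(2.40−2.83) × (0.5290−0.5827) = (-11.52)×(-0.05374) = 0.6189 mol/L.

0.619 mol/L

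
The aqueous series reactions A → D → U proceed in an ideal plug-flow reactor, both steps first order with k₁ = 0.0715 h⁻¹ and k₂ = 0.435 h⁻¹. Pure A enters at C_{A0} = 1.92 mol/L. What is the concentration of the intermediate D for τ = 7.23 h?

0.209 mol/L

The intermediate concentration in a first-order A→B→C sequence is C_D = k₁C_{A0}(e^(−k₁τ) − e^(−k₂τ))/(k₂−k₁).
e^(−k₁τ) = e^(−0.0715×7.23) = e^(−0.5169) = 0.5963; e^(−k₂τ) = e^(−3.145) = 0.04306.
C_D = 0.0715×1.92/(0.435−0.0715) × (0.5963−0.04306) = 0.3777×0.5533 = 0.2090 mol/L.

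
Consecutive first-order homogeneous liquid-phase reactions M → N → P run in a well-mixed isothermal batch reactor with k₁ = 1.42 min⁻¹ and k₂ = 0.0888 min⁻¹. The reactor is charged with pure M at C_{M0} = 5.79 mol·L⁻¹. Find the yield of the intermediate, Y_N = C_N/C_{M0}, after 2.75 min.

The intermediate concentration in a first-order A→B→C sequence is C_N = k₁C_{M0}(e^(−k₁t) − e^(−k₂t))/(k₂−k₁).
e^(−k₁t) = e^(−1.42×2.75) = e^(−3.905) = 0.02014; e^(−k₂t) = e^(−0.2442) = 0.7833.
C_N = 1.42×5.79/(0.0888−1.42) × (0.02014−0.7833) = (-6.176)×(-0.7632) = 4.714 mol·L⁻¹.
Y_N = C_N/C_{M0} = 4.714/5.79 = 0.814.

0.814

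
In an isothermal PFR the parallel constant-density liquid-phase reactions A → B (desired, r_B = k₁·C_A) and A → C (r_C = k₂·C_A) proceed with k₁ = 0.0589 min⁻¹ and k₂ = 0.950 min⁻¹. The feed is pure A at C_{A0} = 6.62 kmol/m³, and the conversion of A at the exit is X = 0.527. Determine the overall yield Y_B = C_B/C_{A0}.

0.0308

C_A = C_{A0}(1−X) = 3.131 kmol/m³.
Both paths are first order in A, so the instantaneous fraction to B is constant: dC_B/d(−C_A) = k₁/(k₁+k₂) = 0.05838.
C_B = 0.05838·(C_{A0}−C_A) = 0.05838×3.489 = 0.204 kmol/m³.
Y_B = C_B/C_{A0} = 0.2037/6.62 = 0.0308.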